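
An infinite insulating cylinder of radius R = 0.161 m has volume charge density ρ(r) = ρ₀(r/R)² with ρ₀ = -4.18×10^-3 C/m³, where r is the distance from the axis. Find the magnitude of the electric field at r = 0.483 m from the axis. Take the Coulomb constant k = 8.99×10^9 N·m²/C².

|E| ≈ 6.34×10^6 N/C

Choose a coaxial cylinder of radius r = 0.483 m (arbitrary length L) as the Gaussian surface (r > R, full charge per length enclosed).
λ_enc = 2π ∫₀^R ρ₀(r'/R)^2 r' dr' = 2πρ₀R²/4 = -1.702×10^-4 C/m.
By Gauss's law (flux through the curved wall only), E·2πrL = λ_enc L/ε₀.
E = 2k|λ_enc|/r = 2(8.99×10^9)(1.702×10^-4)/(0.483) = 6.34×10^6 N/C.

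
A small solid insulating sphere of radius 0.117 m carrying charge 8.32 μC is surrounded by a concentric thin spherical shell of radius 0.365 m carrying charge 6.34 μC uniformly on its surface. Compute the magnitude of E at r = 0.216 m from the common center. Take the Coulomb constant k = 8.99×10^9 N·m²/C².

Symmetry ⇒ E = E(r) r̂. Gaussian sphere of radius r = 0.216 m (between the bodies, 0.117 m < r < 0.365 m).
The shell at 0.365 m lies outside the Gaussian surface, so Q_enc = 8.32 μC = 8.32×10^-6 C.
By Gauss's law, ∮E·dA = E·4πr² = Q_enc/ε₀.
E = k|Q_enc|/r² = (8.99×10^9)(8.32e-6)/(0.216)² = 1.60×10^6 N/C.

1.60e6 N/C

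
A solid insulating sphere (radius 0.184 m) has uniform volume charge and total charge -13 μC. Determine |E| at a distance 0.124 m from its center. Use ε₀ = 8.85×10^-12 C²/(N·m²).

|E| ≈ 2.33×10^6 N/C

Use a concentric Gaussian sphere at r = 0.124 m (r < R).
For a uniform sphere the enclosed fraction is (r/R)³, so Q_enc = (-13 μC)(0.124/0.184)³ = -3.979×10^-6 C.
Applying ∮E·dA = Q_enc/ε₀ with Φ = E(4πr²):
E = |Q_enc|/(4πε₀r²) = (3.979e-6)/(4π·8.85×10^-12·(0.124)²) = 2.33×10^6 N/C.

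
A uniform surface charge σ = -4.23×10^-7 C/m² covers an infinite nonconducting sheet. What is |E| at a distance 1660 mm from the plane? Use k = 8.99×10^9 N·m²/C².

The symmetry is planar: E is normal to the sheet and the same magnitude on both sides. Take a pillbox straddling the sheet with end-cap area A.
Flux Φ = 2EA and Q_enc = σA, so 2EA = σA/ε₀ ⇒ E = |σ|/(2ε₀), independent of distance.
E = 2πk|σ| = 2π(8.99×10^9)(4.23e-7) = 2.39e4 N/C.

E ≈ 2.39×10^4 N/C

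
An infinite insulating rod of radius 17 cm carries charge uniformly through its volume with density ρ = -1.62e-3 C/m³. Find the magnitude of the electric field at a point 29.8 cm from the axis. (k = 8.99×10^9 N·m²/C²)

|E| = 8.87×10^6 N/C

Coaxial Gaussian cylinder, radius r = 29.8 cm, length L (r > 17 cm, full cross-section enclosed).
λ_enc = ρ·πR² = (-1.62×10^-3)π(0.17)² = -1.471×10^-4 C/m.
Gauss's law: E·2πrL = λ_enc L/ε₀.
E = 2k|λ_enc|/r = 2(8.99×10^9)(1.471×10^-4)/(0.298) = 8.87e6 N/C.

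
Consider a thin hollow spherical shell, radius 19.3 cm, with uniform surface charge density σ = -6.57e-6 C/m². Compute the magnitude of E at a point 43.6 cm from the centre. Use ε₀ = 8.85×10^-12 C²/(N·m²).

Symmetry ⇒ E = E(r) r̂. Gaussian sphere of radius r = 43.6 cm (r > 19.3 cm).
The entire shell is enclosed: Q_enc = σ·4πR² = (-6.57×10^-6)·4π·(0.193)² = -3.075e-6 C.
By Gauss's law, ∮E·dA = E·4πr² = Q_enc/ε₀.
E = |Q_enc|/(4πε₀r²) = (3.075e-6)/(4π·8.85×10^-12·(0.436)²) = 1.45×10^5 N/C.

|E| = 1.45×10^5 N/C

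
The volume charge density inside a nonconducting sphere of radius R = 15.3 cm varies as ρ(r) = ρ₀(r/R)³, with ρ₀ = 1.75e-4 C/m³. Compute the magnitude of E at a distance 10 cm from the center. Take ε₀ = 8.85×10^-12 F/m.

9.20e4 N/C

Use a concentric Gaussian sphere at r = 10 cm (r < R).
Integrate the density: Q_enc = 4π ∫₀^r ρ₀(r'/R)^3 r'² dr' = 4πρ₀ r^6/(6·R³) = 1.023×10^-7 C.
Gauss's law: E·4πr² = Q_enc/ε₀.
E = |Q_enc|/(4πε₀r²) = (1.023×10^-7)/(4π·8.85×10^-12·(0.1)²) = 9.20e4 N/C.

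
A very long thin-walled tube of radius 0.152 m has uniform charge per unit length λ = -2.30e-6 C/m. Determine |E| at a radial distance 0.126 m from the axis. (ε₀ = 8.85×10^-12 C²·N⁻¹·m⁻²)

Take a coaxial cylindrical Gaussian surface of radius r = 0.126 m and length L (r < 0.152 m, inside the shell).
All the surface charge lies outside this cylinder: Q_enc = 0, hence E = 0.

E = 0 (no enclosed charge)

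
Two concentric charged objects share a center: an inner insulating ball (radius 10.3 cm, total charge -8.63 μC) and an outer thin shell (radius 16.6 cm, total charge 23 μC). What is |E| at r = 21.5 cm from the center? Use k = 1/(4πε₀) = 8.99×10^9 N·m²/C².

E = 2.79e6 N/C

Use a concentric Gaussian sphere at r = 21.5 cm (r > 16.6 cm, enclosing both).
Q_enc = (-8.63 μC) + (23 μC) = 1.437×10^-5 C.
Applying ∮E·dA = Q_enc/ε₀ with Φ = E(4πr²):
E = k|Q_enc|/r² = (8.99×10^9)(1.437×10^-5)/(0.215)² = 2.79e6 N/C.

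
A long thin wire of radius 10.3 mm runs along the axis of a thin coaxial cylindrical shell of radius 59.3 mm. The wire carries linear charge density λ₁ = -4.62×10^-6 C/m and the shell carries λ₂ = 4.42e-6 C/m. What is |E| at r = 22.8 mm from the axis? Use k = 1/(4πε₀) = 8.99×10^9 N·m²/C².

By cylindrical symmetry E is radial; use a coaxial Gaussian cylinder of radius 22.8 mm and length L (between the conductors, 10.3 mm < r < 59.3 mm).
Only the inner wire is enclosed; the outer shell contributes nothing inside itself. λ_enc = λ₁ = -4.62×10^-6 C/m.
Gauss's law: E·2πrL = λ_enc L/ε₀.
E = 2k|λ_enc|/r = 2(8.99×10^9)(4.62×10^-6)/(0.0228) = 3.64e6 N/C.

3.64×10^6 N/C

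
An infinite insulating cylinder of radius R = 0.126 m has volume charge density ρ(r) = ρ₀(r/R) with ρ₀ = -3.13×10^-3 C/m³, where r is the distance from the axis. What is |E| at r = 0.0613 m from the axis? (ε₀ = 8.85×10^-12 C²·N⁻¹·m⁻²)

Coaxial Gaussian cylinder, radius r = 0.0613 m, length L (r < R).
λ_enc = ∫₀^r ρ(r')·2πr' dr' = (2πρ₀/R)·r^3/3 = -1.198×10^-5 C/m.
Gauss's law: E·2πrL = λ_enc L/ε₀.
E = |λ_enc|/(2πε₀r) = (1.198e-5)/(2π·8.85×10^-12·0.0613) = 3.52e6 N/C.

E = 3.52e6 V/m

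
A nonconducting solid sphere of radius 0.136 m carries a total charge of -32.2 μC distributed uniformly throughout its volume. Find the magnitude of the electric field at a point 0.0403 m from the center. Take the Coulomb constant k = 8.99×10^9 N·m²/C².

Take a concentric spherical Gaussian surface of radius r = 0.0403 m (r < R).
Only the charge within r is enclosed: Q_enc = Q·(r/R)³ = (-32.2 μC)·(0.0403 m/0.136 m)³ = -8.378×10^-7 C.
Gauss's law: E·4πr² = Q_enc/ε₀.
E = k|Q_enc|/r² = (8.99×10^9)(8.378×10^-7)/(0.0403)² = 4.64e6 N/C.

|E| = 4.64e6 N/C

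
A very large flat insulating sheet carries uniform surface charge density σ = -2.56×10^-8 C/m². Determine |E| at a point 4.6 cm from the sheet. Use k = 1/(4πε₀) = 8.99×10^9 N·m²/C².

1.45e3 N/C

By planar symmetry E is perpendicular to the sheet and uniform; use a Gaussian pillbox with flat faces of area A on each side of the sheet.
Flux Φ = 2EA and Q_enc = σA, so 2EA = σA/ε₀ ⇒ E = |σ|/(2ε₀), independent of distance.
E = 2πk|σ| = 2π(8.99×10^9)(2.56×10^-8) = 1.45×10^3 N/C.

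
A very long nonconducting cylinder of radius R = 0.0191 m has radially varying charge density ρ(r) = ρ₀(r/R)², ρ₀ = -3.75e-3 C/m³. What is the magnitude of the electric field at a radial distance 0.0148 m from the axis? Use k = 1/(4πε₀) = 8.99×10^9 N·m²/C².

Take a coaxial cylindrical Gaussian surface of radius r = 0.0148 m and length L (r < R).
λ_enc = ∫₀^r ρ(r')·2πr' dr' = (2πρ₀/R²)·r^4/4 = -7.747×10^-7 C/m.
Since E is radial and uniform over the curved surface, Φ = E·2πrL = Q_enc/ε₀ = λ_enc L/ε₀.
E = 2k|λ_enc|/r = 2(8.99×10^9)(7.747×10^-7)/(0.0148) = 9.41e5 N/C.

|E| = 9.41×10^5 V/m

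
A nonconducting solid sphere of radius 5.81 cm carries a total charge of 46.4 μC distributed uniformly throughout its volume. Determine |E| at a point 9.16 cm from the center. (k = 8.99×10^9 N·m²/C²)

E = 4.97×10^7 N/C

By spherical symmetry E is radial; choose a Gaussian sphere of radius r = 9.16 cm (r > R, so the entire charge is enclosed).
Q_enc = 46.4 μC = 4.64×10^-5 C.
Applying ∮E·dA = Q_enc/ε₀ with Φ = E(4πr²):
E = k|Q_enc|/r² = (8.99×10^9)(4.64×10^-5)/(0.0916)² = 4.97e7 N/C.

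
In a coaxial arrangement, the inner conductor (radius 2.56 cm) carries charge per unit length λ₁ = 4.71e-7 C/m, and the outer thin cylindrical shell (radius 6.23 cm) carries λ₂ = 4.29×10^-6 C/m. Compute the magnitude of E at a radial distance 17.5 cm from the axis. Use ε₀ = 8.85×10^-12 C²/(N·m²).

|E| ≈ 4.89×10^5 N/C

Coaxial Gaussian cylinder, radius r = 17.5 cm, length L (r > 6.23 cm, enclosing both).
λ_enc = λ₁ + λ₂ = (4.71e-7) + (4.29×10^-6) = 4.761×10^-6 C/m.
By Gauss's law (flux through the curved wall only), E·2πrL = λ_enc L/ε₀.
E = |λ_enc|/(2πε₀r) = (4.761e-6)/(2π·8.85×10^-12·0.175) = 4.89e5 N/C.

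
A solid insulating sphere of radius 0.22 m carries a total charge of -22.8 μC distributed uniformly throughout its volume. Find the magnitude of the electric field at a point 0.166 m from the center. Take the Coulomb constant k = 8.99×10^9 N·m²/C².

E = 3.20×10^6 N/C

By spherical symmetry E is radial; choose a Gaussian sphere of radius r = 0.166 m (r < R).
Only the charge within r is enclosed: Q_enc = Q·(r/R)³ = (-22.8 μC)·(0.166 m/0.22 m)³ = -9.795×10^-6 C.
By Gauss's law, ∮E·dA = E·4πr² = Q_enc/ε₀.
E = k|Q_enc|/r² = (8.99×10^9)(9.795×10^-6)/(0.166)² = 3.20e6 N/C.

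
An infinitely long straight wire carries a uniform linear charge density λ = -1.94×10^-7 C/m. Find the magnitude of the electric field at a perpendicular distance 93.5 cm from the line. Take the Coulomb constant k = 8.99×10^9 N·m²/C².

3.73×10^3 N/C

By cylindrical symmetry E is radial; use a coaxial Gaussian cylinder of radius 93.5 cm and length L.
Q_enc = λL, so λ_enc = -1.94×10^-7 C/m.
Applying ∮E·dA = Q_enc/ε₀ with the end caps contributing no flux:
E = 2k|λ_enc|/r = 2(8.99×10^9)(1.94e-7)/(0.935) = 3.73e3 N/C.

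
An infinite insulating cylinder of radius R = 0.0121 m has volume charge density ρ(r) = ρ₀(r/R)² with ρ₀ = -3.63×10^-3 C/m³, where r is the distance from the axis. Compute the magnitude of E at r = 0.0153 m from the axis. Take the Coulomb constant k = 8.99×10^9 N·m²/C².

E = 9.81×10^5 N/C

Take a coaxial cylindrical Gaussian surface of radius r = 0.0153 m and length L (r > R, full charge per length enclosed).
λ_enc = 2π ∫₀^R ρ₀(r'/R)^2 r' dr' = 2πρ₀R²/4 = -8.348×10^-7 C/m.
Applying ∮E·dA = Q_enc/ε₀ with the end caps contributing no flux:
E = 2k|λ_enc|/r = 2(8.99×10^9)(8.348e-7)/(0.0153) = 9.81×10^5 N/C.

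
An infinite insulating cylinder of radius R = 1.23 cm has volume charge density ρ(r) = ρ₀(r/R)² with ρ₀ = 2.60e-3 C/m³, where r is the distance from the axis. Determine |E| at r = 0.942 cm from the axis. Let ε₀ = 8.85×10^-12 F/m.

Coaxial Gaussian cylinder, radius r = 0.942 cm, length L (r < R).
Integrating ρ over the cross-section to radius r: λ_enc = (2πρ₀/R²) ∫₀^r r'^3 dr' = 2πρ₀ r^4/(4·R²) = 2.126×10^-7 C/m.
Since E is radial and uniform over the curved surface, Φ = E·2πrL = Q_enc/ε₀ = λ_enc L/ε₀.
E = |λ_enc|/(2πε₀r) = (2.126×10^-7)/(2π·8.85×10^-12·0.00942) = 4.06e5 N/C.

4.06×10^5 V/m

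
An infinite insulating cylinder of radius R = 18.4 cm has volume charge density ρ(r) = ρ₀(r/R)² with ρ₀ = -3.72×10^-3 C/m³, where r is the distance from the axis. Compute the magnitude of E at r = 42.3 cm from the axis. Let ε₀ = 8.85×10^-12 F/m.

By cylindrical symmetry E is radial; use a coaxial Gaussian cylinder of radius 42.3 cm and length L (r > R, full charge per length enclosed).
λ_enc = 2π ∫₀^R ρ₀(r'/R)^2 r' dr' = 2πρ₀R²/4 = -1.978e-4 C/m.
Gauss's law: E·2πrL = λ_enc L/ε₀.
E = |λ_enc|/(2πε₀r) = (1.978e-4)/(2π·8.85×10^-12·0.423) = 8.41×10^6 N/C.

|E| ≈ 8.41×10^6 V/m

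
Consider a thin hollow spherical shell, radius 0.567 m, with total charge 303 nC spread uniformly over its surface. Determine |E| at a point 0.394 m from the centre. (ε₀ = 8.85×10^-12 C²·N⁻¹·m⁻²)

E = 0

Take a concentric spherical Gaussian surface of radius r = 0.394 m (inside the shell, r < 0.567 m).
No charge lies within this surface, so Q_enc = 0 and Gauss's law gives E·4πr² = 0 ⇒ E = 0.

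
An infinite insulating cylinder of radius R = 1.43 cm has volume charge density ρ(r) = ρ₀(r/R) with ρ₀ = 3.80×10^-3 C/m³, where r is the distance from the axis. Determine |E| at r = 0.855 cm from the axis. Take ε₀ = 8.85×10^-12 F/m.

7.32e5 V/m

By cylindrical symmetry E is radial; use a coaxial Gaussian cylinder of radius 0.855 cm and length L (r < R).
Integrating ρ over the cross-section to radius r: λ_enc = (2πρ₀/R) ∫₀^r r'^2 dr' = 2πρ₀ r^3/(3·R) = 3.479×10^-7 C/m.
Applying ∮E·dA = Q_enc/ε₀ with the end caps contributing no flux:
E = |λ_enc|/(2πε₀r) = (3.479e-7)/(2π·8.85×10^-12·0.00855) = 7.32×10^5 N/C.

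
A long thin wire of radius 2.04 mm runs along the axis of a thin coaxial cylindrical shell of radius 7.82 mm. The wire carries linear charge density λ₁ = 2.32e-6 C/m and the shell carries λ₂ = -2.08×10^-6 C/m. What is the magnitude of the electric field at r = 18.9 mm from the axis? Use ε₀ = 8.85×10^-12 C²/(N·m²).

E = 2.28×10^5 V/m

By cylindrical symmetry E is radial; use a coaxial Gaussian cylinder of radius 18.9 mm and length L (r > 7.82 mm, enclosing both).
λ_enc = λ₁ + λ₂ = (2.32e-6) + (-2.08e-6) = 2.40×10^-7 C/m.
By Gauss's law (flux through the curved wall only), E·2πrL = λ_enc L/ε₀.
E = |λ_enc|/(2πε₀r) = (2.40e-7)/(2π·8.85×10^-12·0.0189) = 2.28e5 N/C.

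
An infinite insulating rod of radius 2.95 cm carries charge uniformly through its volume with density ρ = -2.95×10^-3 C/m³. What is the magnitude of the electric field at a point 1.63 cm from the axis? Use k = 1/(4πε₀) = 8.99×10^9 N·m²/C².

By cylindrical symmetry E is radial; use a coaxial Gaussian cylinder of radius 1.63 cm and length L (r < R).
Charge inside radius r per length L is ρ·πr²·L, so λ_enc = ρπr² = -2.462e-6 C/m.
Applying ∮E·dA = Q_enc/ε₀ with the end caps contributing no flux:
E = 2k|λ_enc|/r = 2(8.99×10^9)(2.462×10^-6)/(0.0163) = 2.72×10^6 N/C.

2.72×10^6 N/C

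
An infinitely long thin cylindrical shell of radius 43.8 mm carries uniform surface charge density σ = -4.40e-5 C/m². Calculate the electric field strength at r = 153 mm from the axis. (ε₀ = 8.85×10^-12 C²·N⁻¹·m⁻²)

Take a coaxial cylindrical Gaussian surface of radius r = 153 mm and length L (r > 43.8 mm).
The whole shell is enclosed: λ_enc = σ·2πR = (-4.40e-5)·2π·(0.0438) = -1.211×10^-5 C/m.
Since E is radial and uniform over the curved surface, Φ = E·2πrL = Q_enc/ε₀ = λ_enc L/ε₀.
E = |λ_enc|/(2πε₀r) = (1.211×10^-5)/(2π·8.85×10^-12·0.153) = 1.42×10^6 N/C.

|E| ≈ 1.42×10^6 N/C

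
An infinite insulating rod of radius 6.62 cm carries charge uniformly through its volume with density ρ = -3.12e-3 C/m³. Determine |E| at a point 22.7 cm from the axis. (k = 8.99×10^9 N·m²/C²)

Take a coaxial cylindrical Gaussian surface of radius r = 22.7 cm and length L (r > 6.62 cm, full cross-section enclosed).
λ_enc = ρ·πR² = (-3.12e-3)π(0.0662)² = -4.296×10^-5 C/m.
Since E is radial and uniform over the curved surface, Φ = E·2πrL = Q_enc/ε₀ = λ_enc L/ε₀.
E = 2k|λ_enc|/r = 2(8.99×10^9)(4.296×10^-5)/(0.227) = 3.40×10^6 N/C.

3.40e6 N/C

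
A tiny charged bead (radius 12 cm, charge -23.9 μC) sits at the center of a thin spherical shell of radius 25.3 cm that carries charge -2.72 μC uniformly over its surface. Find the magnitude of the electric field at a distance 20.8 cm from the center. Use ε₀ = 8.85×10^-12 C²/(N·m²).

E = 4.97e6 N/C

Symmetry ⇒ E = E(r) r̂. Gaussian sphere of radius r = 20.8 cm (between the bodies, 12 cm < r < 25.3 cm).
Only the inner charge is enclosed; the outer shell contributes nothing inside itself. Q_enc = -23.9 μC = -2.39×10^-5 C.
Gauss's law: E·4πr² = Q_enc/ε₀.
E = |Q_enc|/(4πε₀r²) = (2.39e-5)/(4π·8.85×10^-12·(0.208)²) = 4.97e6 N/C.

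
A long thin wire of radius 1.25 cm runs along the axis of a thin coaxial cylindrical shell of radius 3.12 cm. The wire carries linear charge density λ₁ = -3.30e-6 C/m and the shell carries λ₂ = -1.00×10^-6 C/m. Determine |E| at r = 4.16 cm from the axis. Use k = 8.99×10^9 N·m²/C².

By cylindrical symmetry E is radial; use a coaxial Gaussian cylinder of radius 4.16 cm and length L (r > 3.12 cm, enclosing both).
λ_enc = λ₁ + λ₂ = (-3.30e-6) + (-1.00×10^-6) = -4.30e-6 C/m.
Since E is radial and uniform over the curved surface, Φ = E·2πrL = Q_enc/ε₀ = λ_enc L/ε₀.
E = 2k|λ_enc|/r = 2(8.99×10^9)(4.30×10^-6)/(0.0416) = 1.86×10^6 N/C.

|E| = 1.86×10^6 N/C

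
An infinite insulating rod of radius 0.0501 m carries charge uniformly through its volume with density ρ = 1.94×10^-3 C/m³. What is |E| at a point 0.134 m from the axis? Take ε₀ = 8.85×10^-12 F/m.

Choose a coaxial cylinder of radius r = 0.134 m (arbitrary length L) as the Gaussian surface (r > 0.0501 m, full cross-section enclosed).
λ_enc = ρ·πR² = (1.94×10^-3)π(0.0501)² = 1.53×10^-5 C/m.
By Gauss's law (flux through the curved wall only), E·2πrL = λ_enc L/ε₀.
E = |λ_enc|/(2πε₀r) = (1.53×10^-5)/(2π·8.85×10^-12·0.134) = 2.05×10^6 N/C.

E ≈ 2.05e6 N/C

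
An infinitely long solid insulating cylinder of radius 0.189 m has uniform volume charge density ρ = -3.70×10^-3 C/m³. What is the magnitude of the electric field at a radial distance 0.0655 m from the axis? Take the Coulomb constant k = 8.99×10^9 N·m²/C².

|E| = 1.37×10^7 N/C

Take a coaxial cylindrical Gaussian surface of radius r = 0.0655 m and length L (r < R).
Enclosed charge per unit length: λ_enc = ρ·πr² = (-3.70×10^-3)π(0.0655)² = -4.987×10^-5 C/m.
By Gauss's law (flux through the curved wall only), E·2πrL = λ_enc L/ε₀.
E = 2k|λ_enc|/r = 2(8.99×10^9)(4.987×10^-5)/(0.0655) = 1.37e7 N/C.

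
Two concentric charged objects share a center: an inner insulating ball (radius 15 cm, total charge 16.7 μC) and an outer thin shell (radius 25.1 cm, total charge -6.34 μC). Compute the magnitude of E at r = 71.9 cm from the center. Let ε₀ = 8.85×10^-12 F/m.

E ≈ 1.80×10^5 N/C

By spherical symmetry E is radial; choose a Gaussian sphere of radius r = 71.9 cm (r > 25.1 cm, enclosing both).
Q_enc = (16.7 μC) + (-6.34 μC) = 1.036×10^-5 C.
Gauss's law: E·4πr² = Q_enc/ε₀.
E = |Q_enc|/(4πε₀r²) = (1.036×10^-5)/(4π·8.85×10^-12·(0.719)²) = 1.80e5 N/C.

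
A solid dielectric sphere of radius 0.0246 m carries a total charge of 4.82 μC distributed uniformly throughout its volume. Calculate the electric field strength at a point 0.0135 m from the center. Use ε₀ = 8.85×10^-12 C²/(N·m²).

By spherical symmetry E is radial; choose a Gaussian sphere of radius r = 0.0135 m (r < R).
Only the charge within r is enclosed: Q_enc = Q·(r/R)³ = (4.82 μC)·(0.0135 m/0.0246 m)³ = 7.966×10^-7 C.
Applying ∮E·dA = Q_enc/ε₀ with Φ = E(4πr²):
E = |Q_enc|/(4πε₀r²) = (7.966e-7)/(4π·8.85×10^-12·(0.0135)²) = 3.93×10^7 N/C.

E ≈ 3.93×10^7 V/m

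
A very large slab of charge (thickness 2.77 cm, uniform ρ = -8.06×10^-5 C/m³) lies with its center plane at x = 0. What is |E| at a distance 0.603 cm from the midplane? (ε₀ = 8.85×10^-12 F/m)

By symmetry E is perpendicular to the slab. A Gaussian pillbox from −0.603 cm to +0.603 cm (face area A) lies entirely within the slab.
Q_enc = ρ·(2x)·A and flux = 2EA, so 2EA = 2ρxA/ε₀ ⇒ E = |ρ|x/ε₀.
E = (8.06×10^-5)(0.00603)/(8.85×10^-12) = 5.49e4 N/C.

5.49e4 N/C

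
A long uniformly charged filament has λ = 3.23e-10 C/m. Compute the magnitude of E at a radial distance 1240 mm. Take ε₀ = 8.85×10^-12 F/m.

Coaxial Gaussian cylinder, radius r = 1240 mm, length L.
Q_enc = λL, so λ_enc = 3.23×10^-10 C/m.
Since E is radial and uniform over the curved surface, Φ = E·2πrL = Q_enc/ε₀ = λ_enc L/ε₀.
E = |λ_enc|/(2πε₀r) = (3.23×10^-10)/(2π·8.85×10^-12·1.24) = 4.68 N/C.

E = 4.68 N/C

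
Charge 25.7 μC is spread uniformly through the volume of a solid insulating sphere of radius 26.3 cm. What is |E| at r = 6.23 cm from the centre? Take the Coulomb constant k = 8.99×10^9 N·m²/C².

Use a concentric Gaussian sphere at r = 6.23 cm (r < R).
For a uniform sphere the enclosed fraction is (r/R)³, so Q_enc = (25.7 μC)(0.0623/0.263)³ = 3.416×10^-7 C.
Gauss's law: E·4πr² = Q_enc/ε₀.
E = k|Q_enc|/r² = (8.99×10^9)(3.416e-7)/(0.0623)² = 7.91×10^5 N/C.

E = 7.91e5 N/C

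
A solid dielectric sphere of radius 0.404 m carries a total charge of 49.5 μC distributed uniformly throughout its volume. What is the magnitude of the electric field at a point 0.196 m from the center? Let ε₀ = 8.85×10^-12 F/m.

E = 1.32e6 V/m

Use a concentric Gaussian sphere at r = 0.196 m (r < R).
Only the charge within r is enclosed: Q_enc = Q·(r/R)³ = (49.5 μC)·(0.196 m/0.404 m)³ = 5.652×10^-6 C.
Since E is radial and uniform over the Gaussian sphere, Φ = E·4πr² = Q_enc/ε₀.
E = |Q_enc|/(4πε₀r²) = (5.652×10^-6)/(4π·8.85×10^-12·(0.196)²) = 1.32×10^6 N/C.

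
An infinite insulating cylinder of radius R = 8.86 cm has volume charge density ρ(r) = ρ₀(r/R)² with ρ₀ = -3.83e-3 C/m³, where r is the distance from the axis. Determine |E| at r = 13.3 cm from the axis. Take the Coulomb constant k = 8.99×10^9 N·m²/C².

Choose a coaxial cylinder of radius r = 13.3 cm (arbitrary length L) as the Gaussian surface (r > R, full charge per length enclosed).
λ_enc = 2π ∫₀^R ρ₀(r'/R)^2 r' dr' = 2πρ₀R²/4 = -4.723×10^-5 C/m.
Gauss's law: E·2πrL = λ_enc L/ε₀.
E = 2k|λ_enc|/r = 2(8.99×10^9)(4.723×10^-5)/(0.133) = 6.38e6 N/C.

E ≈ 6.38×10^6 N/C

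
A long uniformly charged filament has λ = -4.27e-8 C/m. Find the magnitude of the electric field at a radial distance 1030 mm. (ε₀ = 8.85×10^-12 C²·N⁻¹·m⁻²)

|E| ≈ 746 V/m

Choose a coaxial cylinder of radius r = 1030 mm (arbitrary length L) as the Gaussian surface.
Q_enc = λL, so λ_enc = -4.27×10^-8 C/m.
Applying ∮E·dA = Q_enc/ε₀ with the end caps contributing no flux:
E = |λ_enc|/(2πε₀r) = (4.27e-8)/(2π·8.85×10^-12·1.03) = 746 N/C.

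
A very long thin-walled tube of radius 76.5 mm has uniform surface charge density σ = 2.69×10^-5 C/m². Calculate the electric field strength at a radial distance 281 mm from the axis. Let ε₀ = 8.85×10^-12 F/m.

8.27×10^5 N/C

By cylindrical symmetry E is radial; use a coaxial Gaussian cylinder of radius 281 mm and length L (r > 76.5 mm).
The whole shell is enclosed: λ_enc = σ·2πR = (2.69×10^-5)·2π·(0.0765) = 1.293×10^-5 C/m.
By Gauss's law (flux through the curved wall only), E·2πrL = λ_enc L/ε₀.
E = |λ_enc|/(2πε₀r) = (1.293×10^-5)/(2π·8.85×10^-12·0.281) = 8.27×10^5 N/C.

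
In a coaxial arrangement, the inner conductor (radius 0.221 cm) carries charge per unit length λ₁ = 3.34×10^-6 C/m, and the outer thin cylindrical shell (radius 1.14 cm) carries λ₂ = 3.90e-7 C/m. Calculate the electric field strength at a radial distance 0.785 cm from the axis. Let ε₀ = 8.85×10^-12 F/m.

Coaxial Gaussian cylinder, radius r = 0.785 cm, length L (between the conductors, 0.221 cm < r < 1.14 cm).
Only the inner wire is enclosed; the outer shell contributes nothing inside itself. λ_enc = λ₁ = 3.34×10^-6 C/m.
By Gauss's law (flux through the curved wall only), E·2πrL = λ_enc L/ε₀.
E = |λ_enc|/(2πε₀r) = (3.34e-6)/(2π·8.85×10^-12·0.00785) = 7.65×10^6 N/C.

7.65×10^6 N/C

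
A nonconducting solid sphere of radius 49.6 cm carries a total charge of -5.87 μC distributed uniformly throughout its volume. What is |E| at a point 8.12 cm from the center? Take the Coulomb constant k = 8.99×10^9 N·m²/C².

E = 3.51×10^4 N/C

By spherical symmetry E is radial; choose a Gaussian sphere of radius r = 8.12 cm (r < R).
Only the charge within r is enclosed: Q_enc = Q·(r/R)³ = (-5.87 μC)·(8.12 cm/49.6 cm)³ = -2.575×10^-8 C.
Gauss's law: E·4πr² = Q_enc/ε₀.
E = k|Q_enc|/r² = (8.99×10^9)(2.575×10^-8)/(0.0812)² = 3.51×10^4 N/C.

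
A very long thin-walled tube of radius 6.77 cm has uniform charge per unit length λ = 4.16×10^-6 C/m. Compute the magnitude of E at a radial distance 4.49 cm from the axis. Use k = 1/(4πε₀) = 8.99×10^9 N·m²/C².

|E| = 0 N/C

By cylindrical symmetry E is radial; use a coaxial Gaussian cylinder of radius 4.49 cm and length L (r < 6.77 cm, inside the shell).
All the surface charge lies outside this cylinder: Q_enc = 0, hence E = 0.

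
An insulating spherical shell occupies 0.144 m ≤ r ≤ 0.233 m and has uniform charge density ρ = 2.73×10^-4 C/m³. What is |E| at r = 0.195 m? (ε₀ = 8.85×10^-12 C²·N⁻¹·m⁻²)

Take a concentric spherical Gaussian surface of radius r = 0.195 m (within the shell material, 0.144 m < r < 0.233 m).
Only the shell between 0.144 m and r is enclosed: Q_enc = ρ·(4π/3)(r³ − a³) = (2.73e-4)·(4π/3)·((0.195)³ − (0.144)³) = 5.065e-6 C.
Since E is radial and uniform over the Gaussian sphere, Φ = E·4πr² = Q_enc/ε₀.
E = |Q_enc|/(4πε₀r²) = (5.065e-6)/(4π·8.85×10^-12·(0.195)²) = 1.20e6 N/C.

E ≈ 1.20×10^6 N/C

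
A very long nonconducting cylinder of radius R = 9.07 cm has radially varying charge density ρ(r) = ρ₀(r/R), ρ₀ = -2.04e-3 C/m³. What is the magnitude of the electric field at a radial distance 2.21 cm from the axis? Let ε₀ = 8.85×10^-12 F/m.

Choose a coaxial cylinder of radius r = 2.21 cm (arbitrary length L) as the Gaussian surface (r < R).
Integrating ρ over the cross-section to radius r: λ_enc = (2πρ₀/R) ∫₀^r r'^2 dr' = 2πρ₀ r^3/(3·R) = -5.085×10^-7 C/m.
Since E is radial and uniform over the curved surface, Φ = E·2πrL = Q_enc/ε₀ = λ_enc L/ε₀.
E = |λ_enc|/(2πε₀r) = (5.085×10^-7)/(2π·8.85×10^-12·0.0221) = 4.14×10^5 N/C.

|E| = 4.14×10^5 N/C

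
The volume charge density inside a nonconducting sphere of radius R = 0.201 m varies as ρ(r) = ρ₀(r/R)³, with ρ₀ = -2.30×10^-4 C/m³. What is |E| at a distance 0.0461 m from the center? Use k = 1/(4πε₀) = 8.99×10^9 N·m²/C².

Take a concentric spherical Gaussian surface of radius r = 0.0461 m (r < R).
Integrate the density: Q_enc = 4π ∫₀^r ρ₀(r'/R)^3 r'² dr' = 4πρ₀ r^6/(6·R³) = -5.694×10^-10 C.
Applying ∮E·dA = Q_enc/ε₀ with Φ = E(4πr²):
E = k|Q_enc|/r² = (8.99×10^9)(5.694e-10)/(0.0461)² = 2.41×10^3 N/C.

E ≈ 2.41×10^3 V/m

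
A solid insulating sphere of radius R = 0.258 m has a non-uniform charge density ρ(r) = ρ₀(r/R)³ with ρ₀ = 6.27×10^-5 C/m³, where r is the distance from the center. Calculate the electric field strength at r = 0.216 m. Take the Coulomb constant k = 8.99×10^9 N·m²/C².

Symmetry ⇒ E = E(r) r̂. Gaussian sphere of radius r = 0.216 m (r < R).
Q_enc = ∫₀^r ρ(r')·4πr'² dr' = (4πρ₀/R³) ∫₀^r r'^5 dr' = 4πρ₀ r^6/(6·R³) = 7.766×10^-7 C.
By Gauss's law, ∮E·dA = E·4πr² = Q_enc/ε₀.
E = k|Q_enc|/r² = (8.99×10^9)(7.766×10^-7)/(0.216)² = 1.50×10^5 N/C.

E = 1.50×10^5 N/C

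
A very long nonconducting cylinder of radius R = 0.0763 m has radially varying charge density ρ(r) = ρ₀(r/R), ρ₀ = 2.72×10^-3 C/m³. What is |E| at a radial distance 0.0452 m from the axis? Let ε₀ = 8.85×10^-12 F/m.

E = 2.74×10^6 N/C

By cylindrical symmetry E is radial; use a coaxial Gaussian cylinder of radius 0.0452 m and length L (r < R).
Integrating ρ over the cross-section to radius r: λ_enc = (2πρ₀/R) ∫₀^r r'^2 dr' = 2πρ₀ r^3/(3·R) = 6.895×10^-6 C/m.
Since E is radial and uniform over the curved surface, Φ = E·2πrL = Q_enc/ε₀ = λ_enc L/ε₀.
E = |λ_enc|/(2πε₀r) = (6.895e-6)/(2π·8.85×10^-12·0.0452) = 2.74e6 N/C.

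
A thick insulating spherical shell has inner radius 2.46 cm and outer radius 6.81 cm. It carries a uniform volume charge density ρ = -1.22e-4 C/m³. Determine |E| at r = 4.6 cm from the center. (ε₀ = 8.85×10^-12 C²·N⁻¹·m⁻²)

E = 1.79×10^5 V/m

Symmetry ⇒ E = E(r) r̂. Gaussian sphere of radius r = 4.6 cm (within the shell material, 2.46 cm < r < 6.81 cm).
Only the shell between 2.46 cm and r is enclosed: Q_enc = ρ·(4π/3)(r³ − a³) = (-1.22×10^-4)·(4π/3)·((0.046)³ − (0.0246)³) = -4.213×10^-8 C.
By Gauss's law, ∮E·dA = E·4πr² = Q_enc/ε₀.
E = |Q_enc|/(4πε₀r²) = (4.213×10^-8)/(4π·8.85×10^-12·(0.046)²) = 1.79×10^5 N/C.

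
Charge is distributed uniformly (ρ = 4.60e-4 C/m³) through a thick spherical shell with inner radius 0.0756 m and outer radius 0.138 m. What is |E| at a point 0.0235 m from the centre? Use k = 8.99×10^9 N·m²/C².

Use a concentric Gaussian sphere at r = 0.0235 m (r < 0.0756 m, inside the empty cavity).
No charge is enclosed, so by Gauss's law E·4πr² = 0 ⇒ E = 0.

E = 0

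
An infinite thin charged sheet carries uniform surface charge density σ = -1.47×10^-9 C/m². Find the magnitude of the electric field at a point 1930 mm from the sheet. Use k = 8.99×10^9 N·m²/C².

By planar symmetry E is perpendicular to the sheet and uniform; use a Gaussian pillbox with flat faces of area A on each side of the sheet.
Flux Φ = 2EA and Q_enc = σA, so 2EA = σA/ε₀ ⇒ E = |σ|/(2ε₀), independent of distance.
E = 2πk|σ| = 2π(8.99×10^9)(1.47e-9) = 83 N/C.

|E| ≈ 83 N/C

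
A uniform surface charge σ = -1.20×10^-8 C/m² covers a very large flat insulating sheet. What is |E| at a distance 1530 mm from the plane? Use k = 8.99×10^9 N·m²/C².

E ≈ 678 N/C

Choose a cylindrical pillbox piercing the sheet, end faces (area A) parallel to it.
Flux Φ = 2EA and Q_enc = σA, so 2EA = σA/ε₀ ⇒ E = |σ|/(2ε₀), independent of distance.
E = 2πk|σ| = 2π(8.99×10^9)(1.20e-8) = 678 N/C.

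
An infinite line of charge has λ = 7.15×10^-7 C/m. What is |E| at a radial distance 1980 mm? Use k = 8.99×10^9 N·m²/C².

6.49×10^3 N/C

Take a coaxial cylindrical Gaussian surface of radius r = 1980 mm and length L.
Q_enc = λL, so λ_enc = 7.15×10^-7 C/m.
Gauss's law: E·2πrL = λ_enc L/ε₀.
E = 2k|λ_enc|/r = 2(8.99×10^9)(7.15×10^-7)/(1.98) = 6.49×10^3 N/C.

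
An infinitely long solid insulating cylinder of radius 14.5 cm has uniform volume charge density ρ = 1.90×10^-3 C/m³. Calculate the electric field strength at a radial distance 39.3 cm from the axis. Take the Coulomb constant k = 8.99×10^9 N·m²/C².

E = 5.74×10^6 N/C

Coaxial Gaussian cylinder, radius r = 39.3 cm, length L (r > 14.5 cm, full cross-section enclosed).
λ_enc = ρ·πR² = (1.90×10^-3)π(0.145)² = 1.255e-4 C/m.
By Gauss's law (flux through the curved wall only), E·2πrL = λ_enc L/ε₀.
E = 2k|λ_enc|/r = 2(8.99×10^9)(1.255×10^-4)/(0.393) = 5.74×10^6 N/C.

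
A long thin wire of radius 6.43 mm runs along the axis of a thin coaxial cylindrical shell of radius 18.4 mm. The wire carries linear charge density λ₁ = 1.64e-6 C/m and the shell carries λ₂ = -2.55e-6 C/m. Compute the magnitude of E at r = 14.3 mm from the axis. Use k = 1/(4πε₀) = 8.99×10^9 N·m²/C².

By cylindrical symmetry E is radial; use a coaxial Gaussian cylinder of radius 14.3 mm and length L (between the conductors, 6.43 mm < r < 18.4 mm).
The shell at 18.4 mm lies outside the Gaussian surface, so λ_enc = λ₁ = 1.64×10^-6 C/m.
By Gauss's law (flux through the curved wall only), E·2πrL = λ_enc L/ε₀.
E = 2k|λ_enc|/r = 2(8.99×10^9)(1.64e-6)/(0.0143) = 2.06×10^6 N/C.

|E| = 2.06×10^6 N/C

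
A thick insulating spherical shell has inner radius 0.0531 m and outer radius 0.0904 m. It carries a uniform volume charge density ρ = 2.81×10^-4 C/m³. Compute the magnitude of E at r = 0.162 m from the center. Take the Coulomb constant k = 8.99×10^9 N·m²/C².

Take a concentric spherical Gaussian surface of radius r = 0.162 m (r > 0.0904 m, enclosing the whole shell).
Q_enc = ρ·(4π/3)(b³ − a³) = (2.81×10^-4)·(4π/3)·((0.0904)³ − (0.0531)³) = 6.933×10^-7 C.
Applying ∮E·dA = Q_enc/ε₀ with Φ = E(4πr²):
E = k|Q_enc|/r² = (8.99×10^9)(6.933×10^-7)/(0.162)² = 2.38×10^5 N/C.

E = 2.38×10^5 N/C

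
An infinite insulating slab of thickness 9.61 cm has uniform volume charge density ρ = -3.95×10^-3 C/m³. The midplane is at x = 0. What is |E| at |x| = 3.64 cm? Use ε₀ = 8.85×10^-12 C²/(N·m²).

E ≈ 1.62×10^7 N/C

By symmetry E is perpendicular to the slab. A Gaussian pillbox from −3.64 cm to +3.64 cm (face area A) lies entirely within the slab.
Q_enc = ρ·(2x)·A and flux = 2EA, so 2EA = 2ρxA/ε₀ ⇒ E = |ρ|x/ε₀.
E = (3.95×10^-3)(0.0364)/(8.85×10^-12) = 1.62×10^7 N/C.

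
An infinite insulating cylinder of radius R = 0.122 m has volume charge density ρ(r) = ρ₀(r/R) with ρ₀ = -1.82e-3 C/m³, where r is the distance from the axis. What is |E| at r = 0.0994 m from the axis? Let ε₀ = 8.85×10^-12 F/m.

E = 5.55×10^6 N/C

Coaxial Gaussian cylinder, radius r = 0.0994 m, length L (r < R).
Integrating ρ over the cross-section to radius r: λ_enc = (2πρ₀/R) ∫₀^r r'^2 dr' = 2πρ₀ r^3/(3·R) = -3.069e-5 C/m.
Since E is radial and uniform over the curved surface, Φ = E·2πrL = Q_enc/ε₀ = λ_enc L/ε₀.
E = |λ_enc|/(2πε₀r) = (3.069×10^-5)/(2π·8.85×10^-12·0.0994) = 5.55×10^6 N/C.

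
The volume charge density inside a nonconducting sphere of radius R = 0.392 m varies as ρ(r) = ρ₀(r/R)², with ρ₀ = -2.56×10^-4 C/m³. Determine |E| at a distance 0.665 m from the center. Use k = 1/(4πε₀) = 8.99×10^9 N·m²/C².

E ≈ 7.88×10^5 V/m

Symmetry ⇒ E = E(r) r̂. Gaussian sphere of radius r = 0.665 m (r > R, all charge enclosed).
Q_enc = 4π ∫₀^R ρ₀(r'/R)^2 r'² dr' = 4πρ₀R³/5 = -3.876×10^-5 C.
Gauss's law: E·4πr² = Q_enc/ε₀.
E = k|Q_enc|/r² = (8.99×10^9)(3.876e-5)/(0.665)² = 7.88e5 N/C.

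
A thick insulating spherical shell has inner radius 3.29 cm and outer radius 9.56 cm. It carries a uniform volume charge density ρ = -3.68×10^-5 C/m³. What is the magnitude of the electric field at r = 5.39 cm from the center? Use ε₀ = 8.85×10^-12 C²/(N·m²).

E ≈ 5.77×10^4 N/C

Symmetry ⇒ E = E(r) r̂. Gaussian sphere of radius r = 5.39 cm (within the shell material, 3.29 cm < r < 9.56 cm).
Only the shell between 3.29 cm and r is enclosed: Q_enc = ρ·(4π/3)(r³ − a³) = (-3.68e-5)·(4π/3)·((0.0539)³ − (0.0329)³) = -1.865×10^-8 C.
Gauss's law: E·4πr² = Q_enc/ε₀.
E = |Q_enc|/(4πε₀r²) = (1.865×10^-8)/(4π·8.85×10^-12·(0.0539)²) = 5.77×10^4 N/C.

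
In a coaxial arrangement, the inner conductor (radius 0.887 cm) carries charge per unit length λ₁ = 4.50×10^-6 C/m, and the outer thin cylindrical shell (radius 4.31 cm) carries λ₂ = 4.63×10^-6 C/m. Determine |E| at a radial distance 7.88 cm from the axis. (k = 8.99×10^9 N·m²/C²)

Take a coaxial cylindrical Gaussian surface of radius r = 7.88 cm and length L (r > 4.31 cm, enclosing both).
λ_enc = λ₁ + λ₂ = (4.50×10^-6) + (4.63×10^-6) = 9.13×10^-6 C/m.
Since E is radial and uniform over the curved surface, Φ = E·2πrL = Q_enc/ε₀ = λ_enc L/ε₀.
E = 2k|λ_enc|/r = 2(8.99×10^9)(9.13e-6)/(0.0788) = 2.08×10^6 N/C.

|E| ≈ 2.08×10^6 N/C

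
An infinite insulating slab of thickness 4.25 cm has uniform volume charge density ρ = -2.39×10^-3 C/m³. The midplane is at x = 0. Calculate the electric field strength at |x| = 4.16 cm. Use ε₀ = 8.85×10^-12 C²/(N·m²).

5.74e6 N/C

The point |x| = 4.16 cm lies outside the slab (half-thickness 0.02125 m). A symmetric pillbox spanning the full slab encloses Q_enc = ρ·d·A.
Flux = 2EA ⇒ E = |ρ|d/(2ε₀), independent of distance outside.
E = (2.39×10^-3)(0.0425)/(2·8.85×10^-12) = 5.74×10^6 N/C.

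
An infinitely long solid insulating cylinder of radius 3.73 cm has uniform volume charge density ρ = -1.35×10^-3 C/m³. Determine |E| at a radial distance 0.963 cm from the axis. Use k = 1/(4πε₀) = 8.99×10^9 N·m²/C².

7.34e5 N/C

Take a coaxial cylindrical Gaussian surface of radius r = 0.963 cm and length L (r < R).
Enclosed charge per unit length: λ_enc = ρ·πr² = (-1.35×10^-3)π(0.00963)² = -3.933×10^-7 C/m.
Applying ∮E·dA = Q_enc/ε₀ with the end caps contributing no flux:
E = 2k|λ_enc|/r = 2(8.99×10^9)(3.933×10^-7)/(0.00963) = 7.34×10^5 N/C.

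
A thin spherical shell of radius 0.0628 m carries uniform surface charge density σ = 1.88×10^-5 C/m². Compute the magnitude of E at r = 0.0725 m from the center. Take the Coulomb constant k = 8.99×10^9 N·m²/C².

By spherical symmetry E is radial; choose a Gaussian sphere of radius r = 0.0725 m (r > 0.0628 m).
The entire shell is enclosed: Q_enc = σ·4πR² = (1.88e-5)·4π·(0.0628)² = 9.317e-7 C.
By Gauss's law, ∮E·dA = E·4πr² = Q_enc/ε₀.
E = k|Q_enc|/r² = (8.99×10^9)(9.317×10^-7)/(0.0725)² = 1.59e6 N/C.

|E| ≈ 1.59×10^6 V/m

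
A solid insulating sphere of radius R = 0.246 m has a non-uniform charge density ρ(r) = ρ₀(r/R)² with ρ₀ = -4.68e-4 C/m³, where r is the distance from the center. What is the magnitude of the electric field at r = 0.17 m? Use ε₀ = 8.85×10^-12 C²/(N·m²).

E ≈ 8.59e5 N/C

Use a concentric Gaussian sphere at r = 0.17 m (r < R).
Q_enc = ∫₀^r ρ(r')·4πr'² dr' = (4πρ₀/R²) ∫₀^r r'^4 dr' = 4πρ₀ r^5/(5·R²) = -2.76×10^-6 C.
Since E is radial and uniform over the Gaussian sphere, Φ = E·4πr² = Q_enc/ε₀.
E = |Q_enc|/(4πε₀r²) = (2.76×10^-6)/(4π·8.85×10^-12·(0.17)²) = 8.59×10^5 N/C.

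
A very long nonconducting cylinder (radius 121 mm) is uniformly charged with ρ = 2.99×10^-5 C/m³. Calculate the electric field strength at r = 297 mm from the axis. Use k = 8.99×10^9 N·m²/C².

E = 8.33e4 V/m

By cylindrical symmetry E is radial; use a coaxial Gaussian cylinder of radius 297 mm and length L (r > 121 mm, full cross-section enclosed).
λ_enc = ρ·πR² = (2.99×10^-5)π(0.121)² = 1.375×10^-6 C/m.
Gauss's law: E·2πrL = λ_enc L/ε₀.
E = 2k|λ_enc|/r = 2(8.99×10^9)(1.375×10^-6)/(0.297) = 8.33×10^4 N/C.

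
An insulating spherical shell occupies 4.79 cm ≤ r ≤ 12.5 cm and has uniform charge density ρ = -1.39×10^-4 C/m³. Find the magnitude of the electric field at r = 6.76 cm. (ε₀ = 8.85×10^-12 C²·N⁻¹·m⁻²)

|E| = 2.28×10^5 N/C

Take a concentric spherical Gaussian surface of radius r = 6.76 cm (within the shell material, 4.79 cm < r < 12.5 cm).
Only the shell between 4.79 cm and r is enclosed: Q_enc = ρ·(4π/3)(r³ − a³) = (-1.39×10^-4)·(4π/3)·((0.0676)³ − (0.0479)³) = -1.159e-7 C.
By Gauss's law, ∮E·dA = E·4πr² = Q_enc/ε₀.
E = |Q_enc|/(4πε₀r²) = (1.159×10^-7)/(4π·8.85×10^-12·(0.0676)²) = 2.28e5 N/C.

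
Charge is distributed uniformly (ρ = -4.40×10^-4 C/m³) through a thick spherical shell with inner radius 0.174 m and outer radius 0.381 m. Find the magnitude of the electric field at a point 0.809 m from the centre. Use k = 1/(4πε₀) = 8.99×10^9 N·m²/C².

|E| = 1.27×10^6 N/C

Use a concentric Gaussian sphere at r = 0.809 m (r > 0.381 m, enclosing the whole shell).
Q_enc = ρ·(4π/3)(b³ − a³) = (-4.40e-4)·(4π/3)·((0.381)³ − (0.174)³) = -9.222e-5 C.
By Gauss's law, ∮E·dA = E·4πr² = Q_enc/ε₀.
E = k|Q_enc|/r² = (8.99×10^9)(9.222e-5)/(0.809)² = 1.27×10^6 N/C.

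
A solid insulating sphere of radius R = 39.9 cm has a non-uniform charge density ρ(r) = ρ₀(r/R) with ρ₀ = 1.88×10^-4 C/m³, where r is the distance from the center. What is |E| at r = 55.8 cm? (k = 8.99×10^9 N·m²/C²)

E = 1.08×10^6 N/C

By spherical symmetry E is radial; choose a Gaussian sphere of radius r = 55.8 cm (r > R, all charge enclosed).
Q_enc = 4π ∫₀^R ρ₀(r'/R)^1 r'² dr' = 4πρ₀R³/4 = 3.752×10^-5 C.
By Gauss's law, ∮E·dA = E·4πr² = Q_enc/ε₀.
E = k|Q_enc|/r² = (8.99×10^9)(3.752e-5)/(0.558)² = 1.08×10^6 N/C.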